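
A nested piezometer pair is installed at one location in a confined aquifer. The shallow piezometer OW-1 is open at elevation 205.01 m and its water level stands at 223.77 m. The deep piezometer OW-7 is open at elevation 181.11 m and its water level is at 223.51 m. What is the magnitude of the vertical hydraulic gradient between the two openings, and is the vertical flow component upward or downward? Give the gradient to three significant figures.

Total head at OW-1: h = 223.77 m (water level in the standpipe).
Total head at OW-7: h = 223.51 m.
Δh = h(OW-1) − h(OW-7) = 223.77 − 223.51 = 0.26 m.
Vertical separation Δz = 205.01 − 181.11 = 23.90 m.
|i_v| = |Δh| / Δz = 0.26 / 23.90 = 0.0109.
Head is higher in the shallow piezometer, so vertical flow is downward (recharge condition).

|i_v| ≈ 0.0109; vertical flow is downward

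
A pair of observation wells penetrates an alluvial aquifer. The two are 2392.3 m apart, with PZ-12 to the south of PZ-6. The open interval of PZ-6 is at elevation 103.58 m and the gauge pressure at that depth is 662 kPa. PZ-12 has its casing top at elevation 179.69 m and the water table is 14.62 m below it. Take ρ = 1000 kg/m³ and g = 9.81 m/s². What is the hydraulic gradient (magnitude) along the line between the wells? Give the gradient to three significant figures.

Pressure head at PZ-6: ψ = P/(ρg) = 662×1000 / (1000 × 9.81) = 67.48 m.
Total head at PZ-6: h = z + ψ = 103.58 + 67.48 = 171.06 m.
Total head at PZ-12: h = 179.69 − 14.62 = 165.07 m.
Head difference: h(PZ-6) − h(PZ-12) = 171.06 − 165.07 = 5.99 m.
Hydraulic gradient: i = |Δh| / L = 5.99 / 2392.3 = 0.00250.

i ≈ 0.00250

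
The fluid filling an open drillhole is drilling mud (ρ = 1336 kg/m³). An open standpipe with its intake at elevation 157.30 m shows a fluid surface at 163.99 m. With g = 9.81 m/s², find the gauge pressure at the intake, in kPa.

P ≈ 87.7 kPa

Pressure head ψ = h − z = 163.99 − 157.30 = 6.69 m.
P = ρgψ = 1336 × 9.81 × 6.69 = 87680 Pa ≈ 87.7 kPa.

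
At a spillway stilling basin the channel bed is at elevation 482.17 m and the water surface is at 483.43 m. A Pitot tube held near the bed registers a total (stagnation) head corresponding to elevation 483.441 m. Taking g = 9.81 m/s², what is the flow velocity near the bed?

Near the bed, under hydrostatic conditions, the piezometric head (z + ψ) equals the free-surface elevation, 483.43 m.
Velocity head = total − piezometric = 483.441 − 483.43 = 0.011 m.
v = √(2g·h_v) = √(2 × 9.81 × 0.011) = 0.465 m/s.

v ≈ 0.465 m/s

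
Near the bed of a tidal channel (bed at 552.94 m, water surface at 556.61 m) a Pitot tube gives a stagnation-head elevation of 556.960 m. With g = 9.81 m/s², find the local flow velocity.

Near the bed, under hydrostatic conditions, the piezometric head (z + ψ) equals the free-surface elevation, 556.61 m.
Velocity head = total − piezometric = 556.960 − 556.61 = 0.350 m.
v = √(2g·h_v) = √(2 × 9.81 × 0.350) = 2.62 m/s.

v ≈ 2.62 m/s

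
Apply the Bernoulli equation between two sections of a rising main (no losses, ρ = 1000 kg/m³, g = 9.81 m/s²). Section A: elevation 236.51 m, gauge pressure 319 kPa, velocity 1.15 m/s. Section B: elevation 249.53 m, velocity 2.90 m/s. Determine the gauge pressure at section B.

Pressure head at A: ψ₁ = P₁/(ρg) = 319×1000 / (1000 × 9.81) = 32.52 m.
Velocity heads: v₁²/2g = 1.15²/19.62 = 0.067 m; v₂²/2g = 2.90²/19.62 = 0.429 m.
Total head H = z₁ + ψ₁ + v₁²/2g = 236.51 + 32.52 + 0.067 = 269.10 m.
ψ₂ = H − z₂ − v₂²/2g = 269.10 − 249.53 − 0.429 = 19.14 m.
P₂ = ρgψ₂ = 1000 × 9.81 × 19.14 ≈ 188 kPa.

P₂ ≈ 188 kPa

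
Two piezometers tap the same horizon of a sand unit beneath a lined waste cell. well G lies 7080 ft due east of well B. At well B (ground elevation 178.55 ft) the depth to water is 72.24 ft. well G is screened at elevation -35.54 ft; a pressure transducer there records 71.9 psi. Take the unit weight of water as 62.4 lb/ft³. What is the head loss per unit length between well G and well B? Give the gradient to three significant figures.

i ≈ 0.00340 ft/ft

Total head at well B: h = 178.55 − 72.24 = 106.31 ft.
Pressure head at well G: ψ = 144·P/γ = 144 × 71.9 / 62.4 = 165.92 ft.
Total head at well G: h = z + ψ = -35.54 + 165.92 = 130.38 ft.
Head difference: h(well B) − h(well G) = 106.31 − 130.38 = -24.07 ft.
Hydraulic gradient: i = |Δh| / L = 24.07 / 7080 = 0.00340.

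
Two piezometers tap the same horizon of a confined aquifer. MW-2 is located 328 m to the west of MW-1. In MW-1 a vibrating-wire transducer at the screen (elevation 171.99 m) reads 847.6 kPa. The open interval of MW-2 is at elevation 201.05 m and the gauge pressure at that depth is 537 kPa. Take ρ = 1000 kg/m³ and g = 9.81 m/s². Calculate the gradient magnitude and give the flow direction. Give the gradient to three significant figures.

Pressure head at MW-1: ψ = P/(ρg) = 847.6×1000 / (1000 × 9.81) = 86.40 m.
Total head at MW-1: h = z + ψ = 171.99 + 86.40 = 258.39 m.
Pressure head at MW-2: ψ = P/(ρg) = 537×1000 / (1000 × 9.81) = 54.74 m.
Total head at MW-2: h = z + ψ = 201.05 + 54.74 = 255.79 m.
Head difference: h(MW-1) − h(MW-2) = 258.39 − 255.79 = 2.60 m.
Hydraulic gradient: i = |Δh| / L = 2.60 / 328 = 0.00793.
Flow is from higher to lower head: from MW-1 toward MW-2, i.e. toward the west.

i ≈ 0.00793; groundwater flows toward the west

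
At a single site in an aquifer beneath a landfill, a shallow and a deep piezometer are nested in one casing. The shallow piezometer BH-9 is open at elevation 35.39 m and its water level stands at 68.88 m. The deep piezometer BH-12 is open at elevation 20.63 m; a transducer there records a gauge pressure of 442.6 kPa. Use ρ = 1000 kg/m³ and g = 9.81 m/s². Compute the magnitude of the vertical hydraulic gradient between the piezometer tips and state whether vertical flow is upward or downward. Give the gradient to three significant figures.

|i_v| ≈ 0.212; vertical flow is downward

Total head at BH-9: h = 68.88 m (water level in the standpipe).
Pressure head at BH-12: ψ = P/(ρg) = 442.6×1000 / (1000 × 9.81) = 45.12 m.
Total head at BH-12: h = z + ψ = 20.63 + 45.12 = 65.75 m.
Δh = h(BH-9) − h(BH-12) = 68.88 − 65.75 = 3.13 m.
Vertical separation Δz = 35.39 − 20.63 = 14.76 m.
|i_v| = |Δh| / Δz = 3.13 / 14.76 = 0.212.
Head is higher in the shallow piezometer, so vertical flow is downward (recharge condition).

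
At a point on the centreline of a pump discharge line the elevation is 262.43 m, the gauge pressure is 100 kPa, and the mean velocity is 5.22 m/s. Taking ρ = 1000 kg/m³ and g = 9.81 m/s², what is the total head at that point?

Pressure head ψ = P/(ρg) = 100×1000 / (1000 × 9.81) = 10.19 m.
Velocity head = v²/(2g) = 5.22² / (2 × 9.81) = 1.389 m.
h = z + ψ + v²/(2g) = 262.43 + 10.19 + 1.389 = 274.01 m.

h ≈ 274.01 m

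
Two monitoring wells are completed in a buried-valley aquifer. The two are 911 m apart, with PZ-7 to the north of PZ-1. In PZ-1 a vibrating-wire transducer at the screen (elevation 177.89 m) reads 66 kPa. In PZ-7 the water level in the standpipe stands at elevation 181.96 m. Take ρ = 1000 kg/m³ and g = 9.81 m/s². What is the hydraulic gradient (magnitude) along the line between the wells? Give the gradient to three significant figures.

Pressure head at PZ-1: ψ = P/(ρg) = 66×1000 / (1000 × 9.81) = 6.73 m.
Total head at PZ-1: h = z + ψ = 177.89 + 6.73 = 184.62 m.
Total head at PZ-7: h = 181.96 m (water level in the piezometer is the total head).
Head difference: h(PZ-1) − h(PZ-7) = 184.62 − 181.96 = 2.66 m.
Hydraulic gradient: i = |Δh| / L = 2.66 / 911 = 0.00292.

i ≈ 0.00292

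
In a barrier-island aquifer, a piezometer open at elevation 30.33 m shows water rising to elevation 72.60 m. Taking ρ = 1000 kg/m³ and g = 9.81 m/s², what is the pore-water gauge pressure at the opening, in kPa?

P ≈ 415 kPa

Pressure head ψ = h − z = 72.60 − 30.33 = 42.27 m.
P = ρgψ = 1000 × 9.81 × 42.27 = 414669 Pa ≈ 415 kPa.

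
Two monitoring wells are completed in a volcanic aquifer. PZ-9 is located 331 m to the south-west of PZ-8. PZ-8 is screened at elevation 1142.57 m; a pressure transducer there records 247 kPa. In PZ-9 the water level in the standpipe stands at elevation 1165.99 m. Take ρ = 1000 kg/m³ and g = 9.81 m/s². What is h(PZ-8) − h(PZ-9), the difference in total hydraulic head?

Δh ≈ 1.76 m

Pressure head at PZ-8: ψ = P/(ρg) = 247×1000 / (1000 × 9.81) = 25.18 m.
Total head at PZ-8: h = z + ψ = 1142.57 + 25.18 = 1167.75 m.
Total head at PZ-9: h = 1165.99 m (water level in the piezometer is the total head).
Head difference: h(PZ-8) − h(PZ-9) = 1167.75 − 1165.99 = 1.76 m.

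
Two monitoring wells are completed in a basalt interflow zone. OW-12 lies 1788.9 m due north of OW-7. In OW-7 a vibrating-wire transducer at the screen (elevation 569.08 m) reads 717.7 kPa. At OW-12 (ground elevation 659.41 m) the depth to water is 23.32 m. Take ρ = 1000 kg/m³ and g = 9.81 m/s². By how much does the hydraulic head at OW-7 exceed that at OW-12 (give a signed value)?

Pressure head at OW-7: ψ = P/(ρg) = 717.7×1000 / (1000 × 9.81) = 73.16 m.
Total head at OW-7: h = z + ψ = 569.08 + 73.16 = 642.24 m.
Total head at OW-12: h = 659.41 − 23.32 = 636.09 m.
Head difference: h(OW-7) − h(OW-12) = 642.24 − 636.09 = 6.15 m.

Δh ≈ 6.15 m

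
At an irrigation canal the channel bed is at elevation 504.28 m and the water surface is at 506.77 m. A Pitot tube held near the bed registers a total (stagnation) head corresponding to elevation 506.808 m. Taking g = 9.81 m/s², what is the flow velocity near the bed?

v ≈ 0.863 m/s

Near the bed, under hydrostatic conditions, the piezometric head (z + ψ) equals the free-surface elevation, 506.77 m.
Velocity head = total − piezometric = 506.808 − 506.77 = 0.038 m.
v = √(2g·h_v) = √(2 × 9.81 × 0.038) = 0.863 m/s.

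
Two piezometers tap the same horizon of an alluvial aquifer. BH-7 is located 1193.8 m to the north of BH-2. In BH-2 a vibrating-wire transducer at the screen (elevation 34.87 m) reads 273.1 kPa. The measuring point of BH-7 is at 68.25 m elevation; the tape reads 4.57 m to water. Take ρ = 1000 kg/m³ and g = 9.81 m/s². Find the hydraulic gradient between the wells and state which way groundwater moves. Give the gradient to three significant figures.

i ≈ 0.000813; groundwater flows toward the south

Pressure head at BH-2: ψ = P/(ρg) = 273.1×1000 / (1000 × 9.81) = 27.84 m.
Total head at BH-2: h = z + ψ = 34.87 + 27.84 = 62.71 m.
Total head at BH-7: h = 68.25 − 4.57 = 63.68 m.
Head difference: h(BH-2) − h(BH-7) = 62.71 − 63.68 = -0.97 m.
Hydraulic gradient: i = |Δh| / L = 0.97 / 1193.8 = 0.000813.
Flow is from higher to lower head: from BH-7 toward BH-2, i.e. toward the south.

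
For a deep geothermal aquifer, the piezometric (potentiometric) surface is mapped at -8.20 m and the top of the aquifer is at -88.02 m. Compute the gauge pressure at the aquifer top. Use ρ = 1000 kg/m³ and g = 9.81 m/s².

Pressure head at the aquifer top: ψ = h − z = -8.20 − (-88.02) = 79.82 m.
P = ρgψ = 1000 × 9.81 × 79.82 = 783034 Pa ≈ 783 kPa.

P ≈ 783 kPa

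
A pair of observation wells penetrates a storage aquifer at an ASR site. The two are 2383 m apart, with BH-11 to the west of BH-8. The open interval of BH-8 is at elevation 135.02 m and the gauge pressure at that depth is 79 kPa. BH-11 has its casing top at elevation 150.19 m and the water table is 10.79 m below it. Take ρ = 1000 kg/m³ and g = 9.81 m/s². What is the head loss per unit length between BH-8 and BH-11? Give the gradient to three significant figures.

i ≈ 0.00154 m/m

Pressure head at BH-8: ψ = P/(ρg) = 79×1000 / (1000 × 9.81) = 8.05 m.
Total head at BH-8: h = z + ψ = 135.02 + 8.05 = 143.07 m.
Total head at BH-11: h = 150.19 − 10.79 = 139.40 m.
Head difference: h(BH-8) − h(BH-11) = 143.07 − 139.40 = 3.67 m.
Hydraulic gradient: i = |Δh| / L = 3.67 / 2383 = 0.00154.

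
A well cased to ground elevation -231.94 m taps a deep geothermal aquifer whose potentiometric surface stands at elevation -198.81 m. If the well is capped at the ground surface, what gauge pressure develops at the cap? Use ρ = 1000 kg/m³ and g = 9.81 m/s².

Head above the cap: Δh = -198.81 − (-231.94) = 33.13 m.
P = ρgΔh = 1000 × 9.81 × 33.13 = 325005 Pa ≈ 325 kPa.

P ≈ 325 kPa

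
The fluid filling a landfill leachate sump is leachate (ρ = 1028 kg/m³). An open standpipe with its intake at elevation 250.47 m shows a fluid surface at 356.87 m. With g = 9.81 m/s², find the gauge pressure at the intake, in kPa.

Pressure head ψ = h − z = 356.87 − 250.47 = 106.40 m.
P = ρgψ = 1028 × 9.81 × 106.40 = 1073010 Pa ≈ 1070 kPa.

P ≈ 1070 kPa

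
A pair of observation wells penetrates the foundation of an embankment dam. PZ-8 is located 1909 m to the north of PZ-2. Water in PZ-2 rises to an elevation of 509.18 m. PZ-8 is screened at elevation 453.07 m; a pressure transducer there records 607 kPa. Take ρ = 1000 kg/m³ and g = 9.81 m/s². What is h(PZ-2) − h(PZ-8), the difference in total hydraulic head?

Total head at PZ-2: h = 509.18 m (water level in the piezometer is the total head).
Pressure head at PZ-8: ψ = P/(ρg) = 607×1000 / (1000 × 9.81) = 61.88 m.
Total head at PZ-8: h = z + ψ = 453.07 + 61.88 = 514.95 m.
Head difference: h(PZ-2) − h(PZ-8) = 509.18 − 514.95 = -5.77 m.

Δh ≈ -5.77 m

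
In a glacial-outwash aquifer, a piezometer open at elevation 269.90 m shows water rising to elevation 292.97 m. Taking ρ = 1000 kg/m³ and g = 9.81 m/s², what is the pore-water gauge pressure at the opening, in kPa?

Pressure head ψ = h − z = 292.97 − 269.90 = 23.07 m.
P = ρgψ = 1000 × 9.81 × 23.07 = 226317 Pa ≈ 226 kPa.

P ≈ 226 kPa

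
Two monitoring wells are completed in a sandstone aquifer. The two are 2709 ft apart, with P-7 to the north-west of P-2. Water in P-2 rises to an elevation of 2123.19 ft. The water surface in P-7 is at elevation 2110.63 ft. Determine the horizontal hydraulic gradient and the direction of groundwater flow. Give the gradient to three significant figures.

Total head at P-2: h = 2123.19 ft (water level in the piezometer is the total head).
Total head at P-7: h = 2110.63 ft (water level in the piezometer is the total head).
Head difference: h(P-2) − h(P-7) = 2123.19 − 2110.63 = 12.56 ft.
Hydraulic gradient: i = |Δh| / L = 12.56 / 2709 = 0.00464.
Flow is from higher to lower head: from P-2 toward P-7, i.e. toward the north-west.

i ≈ 0.00464; groundwater flows toward the north-west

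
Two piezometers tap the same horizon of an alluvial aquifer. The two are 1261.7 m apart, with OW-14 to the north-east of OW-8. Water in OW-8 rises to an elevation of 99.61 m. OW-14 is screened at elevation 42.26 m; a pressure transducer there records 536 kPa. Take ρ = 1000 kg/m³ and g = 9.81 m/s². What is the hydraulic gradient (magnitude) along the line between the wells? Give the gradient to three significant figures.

i ≈ 0.00215

Total head at OW-8: h = 99.61 m (water level in the piezometer is the total head).
Pressure head at OW-14: ψ = P/(ρg) = 536×1000 / (1000 × 9.81) = 54.64 m.
Total head at OW-14: h = z + ψ = 42.26 + 54.64 = 96.90 m.
Head difference: h(OW-8) − h(OW-14) = 99.61 − 96.90 = 2.71 m.
Hydraulic gradient: i = |Δh| / L = 2.71 / 1261.7 = 0.00215.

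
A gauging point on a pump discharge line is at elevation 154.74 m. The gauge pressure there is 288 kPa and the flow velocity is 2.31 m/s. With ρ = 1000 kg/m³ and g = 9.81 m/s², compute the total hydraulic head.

Pressure head ψ = P/(ρg) = 288×1000 / (1000 × 9.81) = 29.36 m.
Velocity head = v²/(2g) = 2.31² / (2 × 9.81) = 0.272 m.
h = z + ψ + v²/(2g) = 154.74 + 29.36 + 0.272 = 184.37 m.

h ≈ 184.37 m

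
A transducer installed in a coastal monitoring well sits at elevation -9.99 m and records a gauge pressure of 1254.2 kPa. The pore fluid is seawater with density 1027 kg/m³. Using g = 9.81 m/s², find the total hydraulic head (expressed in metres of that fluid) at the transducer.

h ≈ 114.50 m

ψ = P/(ρg) = 1254.2×1000 / (1027 × 9.81) = 124.49 m.
h = z + ψ = -9.99 + 124.49 = 114.50 m.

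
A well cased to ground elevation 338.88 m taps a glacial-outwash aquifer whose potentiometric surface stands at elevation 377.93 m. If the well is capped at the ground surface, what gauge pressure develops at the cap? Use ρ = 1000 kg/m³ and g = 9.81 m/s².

Head above the cap: Δh = 377.93 − 338.88 = 39.05 m.
P = ρgΔh = 1000 × 9.81 × 39.05 = 383080 Pa ≈ 383 kPa.

P ≈ 383 kPa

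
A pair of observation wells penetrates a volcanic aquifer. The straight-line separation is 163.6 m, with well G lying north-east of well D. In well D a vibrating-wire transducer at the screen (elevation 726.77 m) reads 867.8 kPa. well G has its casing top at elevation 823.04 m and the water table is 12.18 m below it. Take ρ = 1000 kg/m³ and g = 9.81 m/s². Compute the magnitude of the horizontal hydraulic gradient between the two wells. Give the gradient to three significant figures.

i ≈ 0.0267

Pressure head at well D: ψ = P/(ρg) = 867.8×1000 / (1000 × 9.81) = 88.46 m.
Total head at well D: h = z + ψ = 726.77 + 88.46 = 815.23 m.
Total head at well G: h = 823.04 − 12.18 = 810.86 m.
Head difference: h(well D) − h(well G) = 815.23 − 810.86 = 4.37 m.
Hydraulic gradient: i = |Δh| / L = 4.37 / 163.6 = 0.0267.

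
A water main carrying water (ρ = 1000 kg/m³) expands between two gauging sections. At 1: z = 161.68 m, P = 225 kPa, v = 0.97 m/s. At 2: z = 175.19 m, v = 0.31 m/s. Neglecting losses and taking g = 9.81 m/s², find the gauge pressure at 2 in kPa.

Pressure head at 1: ψ₁ = P₁/(ρg) = 225×1000 / (1000 × 9.81) = 22.94 m.
Velocity heads: v₁²/2g = 0.97²/19.62 = 0.048 m; v₂²/2g = 0.31²/19.62 = 0.005 m.
Total head H = z₁ + ψ₁ + v₁²/2g = 161.68 + 22.94 + 0.048 = 184.67 m.
ψ₂ = H − z₂ − v₂²/2g = 184.67 − 175.19 − 0.005 = 9.47 m.
P₂ = ρgψ₂ = 1000 × 9.81 × 9.47 ≈ 92.9 kPa.

P₂ ≈ 92.9 kPa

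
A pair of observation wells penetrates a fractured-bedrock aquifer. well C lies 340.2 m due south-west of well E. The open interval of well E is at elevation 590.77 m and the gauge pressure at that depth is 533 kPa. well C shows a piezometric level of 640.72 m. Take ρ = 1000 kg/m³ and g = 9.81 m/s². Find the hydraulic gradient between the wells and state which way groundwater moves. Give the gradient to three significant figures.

Pressure head at well E: ψ = P/(ρg) = 533×1000 / (1000 × 9.81) = 54.33 m.
Total head at well E: h = z + ψ = 590.77 + 54.33 = 645.10 m.
Total head at well C: h = 640.72 m (water level in the piezometer is the total head).
Head difference: h(well E) − h(well C) = 645.10 − 640.72 = 4.38 m.
Hydraulic gradient: i = |Δh| / L = 4.38 / 340.2 = 0.0129.
Flow is from higher to lower head: from well E toward well C, i.e. toward the south-west.

i ≈ 0.0129; groundwater flows toward the south-west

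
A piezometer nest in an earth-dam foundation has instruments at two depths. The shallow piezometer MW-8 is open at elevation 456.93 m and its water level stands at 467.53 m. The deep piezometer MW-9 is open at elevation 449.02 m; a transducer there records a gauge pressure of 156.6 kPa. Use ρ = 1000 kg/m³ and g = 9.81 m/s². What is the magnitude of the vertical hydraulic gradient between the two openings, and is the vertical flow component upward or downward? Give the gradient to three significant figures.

|i_v| ≈ 0.322; vertical flow is downward

Total head at MW-8: h = 467.53 m (water level in the standpipe).
Pressure head at MW-9: ψ = P/(ρg) = 156.6×1000 / (1000 × 9.81) = 15.96 m.
Total head at MW-9: h = z + ψ = 449.02 + 15.96 = 464.98 m.
Δh = h(MW-8) − h(MW-9) = 467.53 − 464.98 = 2.55 m.
Vertical separation Δz = 456.93 − 449.02 = 7.91 m.
|i_v| = |Δh| / Δz = 2.55 / 7.91 = 0.322.
Head is higher in the shallow piezometer, so vertical flow is downward (recharge condition).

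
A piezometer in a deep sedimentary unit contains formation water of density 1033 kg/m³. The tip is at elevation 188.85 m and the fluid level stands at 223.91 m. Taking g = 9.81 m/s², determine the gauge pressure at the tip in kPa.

P ≈ 355 kPa

Pressure head ψ = h − z = 223.91 − 188.85 = 35.06 m.
P = ρgψ = 1033 × 9.81 × 35.06 = 355289 Pa ≈ 355 kPa.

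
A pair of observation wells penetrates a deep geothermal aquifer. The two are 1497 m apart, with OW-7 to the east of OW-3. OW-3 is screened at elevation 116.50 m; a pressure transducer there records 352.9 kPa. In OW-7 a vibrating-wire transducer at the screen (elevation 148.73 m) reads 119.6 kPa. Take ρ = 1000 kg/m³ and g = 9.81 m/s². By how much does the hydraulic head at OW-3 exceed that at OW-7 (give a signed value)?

Δh ≈ -8.45 m

Pressure head at OW-3: ψ = P/(ρg) = 352.9×1000 / (1000 × 9.81) = 35.97 m.
Total head at OW-3: h = z + ψ = 116.50 + 35.97 = 152.47 m.
Pressure head at OW-7: ψ = P/(ρg) = 119.6×1000 / (1000 × 9.81) = 12.19 m.
Total head at OW-7: h = z + ψ = 148.73 + 12.19 = 160.92 m.
Head difference: h(OW-3) − h(OW-7) = 152.47 − 160.92 = -8.45 m.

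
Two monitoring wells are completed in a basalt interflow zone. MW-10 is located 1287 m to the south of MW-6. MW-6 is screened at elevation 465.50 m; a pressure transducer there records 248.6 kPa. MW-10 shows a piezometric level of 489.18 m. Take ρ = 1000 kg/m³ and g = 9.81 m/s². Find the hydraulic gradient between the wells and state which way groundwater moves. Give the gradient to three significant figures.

i ≈ 0.00129; groundwater flows toward the south

Pressure head at MW-6: ψ = P/(ρg) = 248.6×1000 / (1000 × 9.81) = 25.34 m.
Total head at MW-6: h = z + ψ = 465.50 + 25.34 = 490.84 m.
Total head at MW-10: h = 489.18 m (water level in the piezometer is the total head).
Head difference: h(MW-6) − h(MW-10) = 490.84 − 489.18 = 1.66 m.
Hydraulic gradient: i = |Δh| / L = 1.66 / 1287 = 0.00129.
Flow is from higher to lower head: from MW-6 toward MW-10, i.e. toward the south.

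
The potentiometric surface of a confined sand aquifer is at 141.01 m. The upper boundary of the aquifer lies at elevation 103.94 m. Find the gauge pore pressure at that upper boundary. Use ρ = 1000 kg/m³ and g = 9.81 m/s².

P ≈ 364 kPa

Pressure head at the aquifer top: ψ = h − z = 141.01 − 103.94 = 37.07 m.
P = ρgψ = 1000 × 9.81 × 37.07 = 363657 Pa ≈ 364 kPa.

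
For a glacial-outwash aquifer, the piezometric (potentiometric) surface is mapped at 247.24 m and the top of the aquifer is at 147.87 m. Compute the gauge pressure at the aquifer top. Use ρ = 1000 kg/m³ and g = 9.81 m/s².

P ≈ 975 kPa

Pressure head at the aquifer top: ψ = h − z = 247.24 − 147.87 = 99.37 m.
P = ρgψ = 1000 × 9.81 × 99.37 = 974820 Pa ≈ 975 kPa.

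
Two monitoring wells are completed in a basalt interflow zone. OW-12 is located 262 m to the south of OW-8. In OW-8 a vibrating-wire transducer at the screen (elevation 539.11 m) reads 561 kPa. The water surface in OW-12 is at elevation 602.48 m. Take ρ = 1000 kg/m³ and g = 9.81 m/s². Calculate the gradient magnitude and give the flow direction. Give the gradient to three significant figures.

i ≈ 0.0236; groundwater flows toward the north

Pressure head at OW-8: ψ = P/(ρg) = 561×1000 / (1000 × 9.81) = 57.19 m.
Total head at OW-8: h = z + ψ = 539.11 + 57.19 = 596.30 m.
Total head at OW-12: h = 602.48 m (water level in the piezometer is the total head).
Head difference: h(OW-8) − h(OW-12) = 596.30 − 602.48 = -6.18 m.
Hydraulic gradient: i = |Δh| / L = 6.18 / 262 = 0.0236.
Flow is from higher to lower head: from OW-12 toward OW-8, i.e. toward the north.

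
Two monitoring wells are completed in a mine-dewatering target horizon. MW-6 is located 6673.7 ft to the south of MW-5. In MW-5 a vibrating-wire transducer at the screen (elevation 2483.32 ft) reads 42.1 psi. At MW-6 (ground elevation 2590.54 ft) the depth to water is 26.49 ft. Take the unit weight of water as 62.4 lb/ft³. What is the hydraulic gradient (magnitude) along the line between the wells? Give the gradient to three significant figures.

i ≈ 0.00246

Pressure head at MW-5: ψ = 144·P/γ = 144 × 42.1 / 62.4 = 97.15 ft.
Total head at MW-5: h = z + ψ = 2483.32 + 97.15 = 2580.47 ft.
Total head at MW-6: h = 2590.54 − 26.49 = 2564.05 ft.
Head difference: h(MW-5) − h(MW-6) = 2580.47 − 2564.05 = 16.42 ft.
Hydraulic gradient: i = |Δh| / L = 16.42 / 6673.7 = 0.00246.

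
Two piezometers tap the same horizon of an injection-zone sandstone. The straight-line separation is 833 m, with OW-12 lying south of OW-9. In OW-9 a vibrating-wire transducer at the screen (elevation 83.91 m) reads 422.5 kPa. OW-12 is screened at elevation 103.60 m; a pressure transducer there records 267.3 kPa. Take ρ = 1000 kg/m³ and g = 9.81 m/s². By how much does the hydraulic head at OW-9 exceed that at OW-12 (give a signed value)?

Pressure head at OW-9: ψ = P/(ρg) = 422.5×1000 / (1000 × 9.81) = 43.07 m.
Total head at OW-9: h = z + ψ = 83.91 + 43.07 = 126.98 m.
Pressure head at OW-12: ψ = P/(ρg) = 267.3×1000 / (1000 × 9.81) = 27.25 m.
Total head at OW-12: h = z + ψ = 103.60 + 27.25 = 130.85 m.
Head difference: h(OW-9) − h(OW-12) = 126.98 − 130.85 = -3.87 m.

Δh ≈ -3.87 m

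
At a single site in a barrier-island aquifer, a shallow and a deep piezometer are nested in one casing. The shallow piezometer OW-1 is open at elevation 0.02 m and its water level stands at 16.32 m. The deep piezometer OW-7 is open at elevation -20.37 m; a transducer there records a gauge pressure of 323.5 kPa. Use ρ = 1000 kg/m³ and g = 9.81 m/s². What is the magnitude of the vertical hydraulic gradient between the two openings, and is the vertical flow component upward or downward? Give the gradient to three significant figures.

|i_v| ≈ 0.182; vertical flow is downward

Total head at OW-1: h = 16.32 m (water level in the standpipe).
Pressure head at OW-7: ψ = P/(ρg) = 323.5×1000 / (1000 × 9.81) = 32.98 m.
Total head at OW-7: h = z + ψ = -20.37 + 32.98 = 12.61 m.
Δh = h(OW-1) − h(OW-7) = 16.32 − 12.61 = 3.71 m.
Vertical separation Δz = 0.02 − (-20.37) = 20.39 m.
|i_v| = |Δh| / Δz = 3.71 / 20.39 = 0.182.
Head is higher in the shallow piezometer, so vertical flow is downward (recharge condition).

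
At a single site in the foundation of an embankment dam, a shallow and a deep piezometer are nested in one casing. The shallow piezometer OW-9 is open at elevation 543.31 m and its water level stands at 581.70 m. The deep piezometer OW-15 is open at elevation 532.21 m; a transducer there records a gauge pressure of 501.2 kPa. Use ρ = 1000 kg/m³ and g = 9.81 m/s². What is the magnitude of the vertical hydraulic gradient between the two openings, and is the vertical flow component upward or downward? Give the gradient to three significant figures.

|i_v| ≈ 0.144; vertical flow is upward

Total head at OW-9: h = 581.70 m (water level in the standpipe).
Pressure head at OW-15: ψ = P/(ρg) = 501.2×1000 / (1000 × 9.81) = 51.09 m.
Total head at OW-15: h = z + ψ = 532.21 + 51.09 = 583.30 m.
Δh = h(OW-9) − h(OW-15) = 581.70 − 583.30 = -1.60 m.
Vertical separation Δz = 543.31 − 532.21 = 11.10 m.
|i_v| = |Δh| / Δz = 1.60 / 11.10 = 0.144.
Head is higher in the deep piezometer, so vertical flow is upward (discharge condition).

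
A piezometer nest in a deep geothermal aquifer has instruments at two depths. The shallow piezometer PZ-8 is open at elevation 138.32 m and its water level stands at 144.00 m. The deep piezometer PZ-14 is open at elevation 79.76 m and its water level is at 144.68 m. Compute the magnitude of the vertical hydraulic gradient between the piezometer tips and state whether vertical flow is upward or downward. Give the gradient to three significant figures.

Total head at PZ-8: h = 144.00 m (water level in the standpipe).
Total head at PZ-14: h = 144.68 m.
Δh = h(PZ-8) − h(PZ-14) = 144.00 − 144.68 = -0.68 m.
Vertical separation Δz = 138.32 − 79.76 = 58.56 m.
|i_v| = |Δh| / Δz = 0.68 / 58.56 = 0.0116.
Head is higher in the deep piezometer, so vertical flow is upward (discharge condition).

|i_v| ≈ 0.0116; vertical flow is upward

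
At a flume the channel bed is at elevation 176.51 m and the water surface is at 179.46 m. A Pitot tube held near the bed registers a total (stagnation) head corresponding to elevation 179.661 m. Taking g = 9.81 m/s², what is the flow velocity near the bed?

Near the bed, under hydrostatic conditions, the piezometric head (z + ψ) equals the free-surface elevation, 179.46 m.
Velocity head = total − piezometric = 179.661 − 179.46 = 0.201 m.
v = √(2g·h_v) = √(2 × 9.81 × 0.201) = 1.99 m/s.

v ≈ 1.99 m/s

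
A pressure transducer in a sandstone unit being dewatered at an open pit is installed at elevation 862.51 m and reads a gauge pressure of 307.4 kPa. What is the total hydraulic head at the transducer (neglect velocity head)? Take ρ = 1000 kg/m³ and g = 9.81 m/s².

h ≈ 893.85 m

ψ = P/(ρg) = 307.4×1000 / (1000 × 9.81) = 31.34 m.
h = z + ψ = 862.51 + 31.34 = 893.85 m.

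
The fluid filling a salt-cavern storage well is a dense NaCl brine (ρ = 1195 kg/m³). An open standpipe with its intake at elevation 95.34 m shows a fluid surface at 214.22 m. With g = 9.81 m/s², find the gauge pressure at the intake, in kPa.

P ≈ 1390 kPa

Pressure head ψ = h − z = 214.22 − 95.34 = 118.88 m.
P = ρgψ = 1195 × 9.81 × 118.88 = 1393624 Pa ≈ 1390 kPa.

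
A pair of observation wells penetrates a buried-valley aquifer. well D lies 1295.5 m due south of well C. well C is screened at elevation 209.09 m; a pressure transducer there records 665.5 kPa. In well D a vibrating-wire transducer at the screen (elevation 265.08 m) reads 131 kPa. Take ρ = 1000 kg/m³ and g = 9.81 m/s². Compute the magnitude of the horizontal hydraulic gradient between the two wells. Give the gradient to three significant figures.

i ≈ 0.00116

Pressure head at well C: ψ = P/(ρg) = 665.5×1000 / (1000 × 9.81) = 67.84 m.
Total head at well C: h = z + ψ = 209.09 + 67.84 = 276.93 m.
Pressure head at well D: ψ = P/(ρg) = 131×1000 / (1000 × 9.81) = 13.35 m.
Total head at well D: h = z + ψ = 265.08 + 13.35 = 278.43 m.
Head difference: h(well C) − h(well D) = 276.93 − 278.43 = -1.50 m.
Hydraulic gradient: i = |Δh| / L = 1.50 / 1295.5 = 0.00116.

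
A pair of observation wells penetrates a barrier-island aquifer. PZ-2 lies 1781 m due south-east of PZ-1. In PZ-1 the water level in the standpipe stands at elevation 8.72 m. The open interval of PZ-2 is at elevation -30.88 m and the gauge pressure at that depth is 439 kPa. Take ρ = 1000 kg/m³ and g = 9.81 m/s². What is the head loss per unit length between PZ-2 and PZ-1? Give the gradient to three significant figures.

i ≈ 0.00289 m/m

Total head at PZ-1: h = 8.72 m (water level in the piezometer is the total head).
Pressure head at PZ-2: ψ = P/(ρg) = 439×1000 / (1000 × 9.81) = 44.75 m.
Total head at PZ-2: h = z + ψ = -30.88 + 44.75 = 13.87 m.
Head difference: h(PZ-1) − h(PZ-2) = 8.72 − 13.87 = -5.15 m.
Hydraulic gradient: i = |Δh| / L = 5.15 / 1781 = 0.00289.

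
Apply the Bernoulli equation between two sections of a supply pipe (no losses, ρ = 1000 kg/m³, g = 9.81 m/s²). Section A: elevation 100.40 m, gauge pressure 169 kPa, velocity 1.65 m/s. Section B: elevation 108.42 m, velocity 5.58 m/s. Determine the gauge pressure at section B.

P₂ ≈ 76.1 kPa

Pressure head at A: ψ₁ = P₁/(ρg) = 169×1000 / (1000 × 9.81) = 17.23 m.
Velocity heads: v₁²/2g = 1.65²/19.62 = 0.139 m; v₂²/2g = 5.58²/19.62 = 1.587 m.
Total head H = z₁ + ψ₁ + v₁²/2g = 100.40 + 17.23 + 0.139 = 117.77 m.
ψ₂ = H − z₂ − v₂²/2g = 117.77 − 108.42 − 1.587 = 7.76 m.
P₂ = ρgψ₂ = 1000 × 9.81 × 7.76 ≈ 76.1 kPa.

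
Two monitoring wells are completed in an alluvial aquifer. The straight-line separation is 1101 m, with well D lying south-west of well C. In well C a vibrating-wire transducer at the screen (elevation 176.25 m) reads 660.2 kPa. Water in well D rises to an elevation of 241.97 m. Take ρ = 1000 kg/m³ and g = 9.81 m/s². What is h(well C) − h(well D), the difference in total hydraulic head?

Pressure head at well C: ψ = P/(ρg) = 660.2×1000 / (1000 × 9.81) = 67.30 m.
Total head at well C: h = z + ψ = 176.25 + 67.30 = 243.55 m.
Total head at well D: h = 241.97 m (water level in the piezometer is the total head).
Head difference: h(well C) − h(well D) = 243.55 − 241.97 = 1.58 m.

Δh ≈ 1.58 m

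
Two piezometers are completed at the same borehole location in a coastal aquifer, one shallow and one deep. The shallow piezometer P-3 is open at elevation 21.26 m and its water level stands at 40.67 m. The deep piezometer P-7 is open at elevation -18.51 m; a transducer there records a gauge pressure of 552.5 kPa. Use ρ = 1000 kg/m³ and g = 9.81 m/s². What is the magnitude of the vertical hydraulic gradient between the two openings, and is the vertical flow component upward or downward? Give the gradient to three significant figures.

|i_v| ≈ 0.0719; vertical flow is downward

Total head at P-3: h = 40.67 m (water level in the standpipe).
Pressure head at P-7: ψ = P/(ρg) = 552.5×1000 / (1000 × 9.81) = 56.32 m.
Total head at P-7: h = z + ψ = -18.51 + 56.32 = 37.81 m.
Δh = h(P-3) − h(P-7) = 40.67 − 37.81 = 2.86 m.
Vertical separation Δz = 21.26 − (-18.51) = 39.77 m.
|i_v| = |Δh| / Δz = 2.86 / 39.77 = 0.0719.
Head is higher in the shallow piezometer, so vertical flow is downward (recharge condition).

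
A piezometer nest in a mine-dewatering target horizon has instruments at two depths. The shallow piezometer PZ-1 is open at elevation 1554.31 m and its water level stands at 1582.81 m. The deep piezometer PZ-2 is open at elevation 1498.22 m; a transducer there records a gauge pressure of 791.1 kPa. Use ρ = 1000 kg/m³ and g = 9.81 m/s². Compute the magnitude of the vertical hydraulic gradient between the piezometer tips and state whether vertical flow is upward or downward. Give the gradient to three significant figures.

Total head at PZ-1: h = 1582.81 m (water level in the standpipe).
Pressure head at PZ-2: ψ = P/(ρg) = 791.1×1000 / (1000 × 9.81) = 80.64 m.
Total head at PZ-2: h = z + ψ = 1498.22 + 80.64 = 1578.86 m.
Δh = h(PZ-1) − h(PZ-2) = 1582.81 − 1578.86 = 3.95 m.
Vertical separation Δz = 1554.31 − 1498.22 = 56.09 m.
|i_v| = |Δh| / Δz = 3.95 / 56.09 = 0.0704.
Head is higher in the shallow piezometer, so vertical flow is downward (recharge condition).

|i_v| ≈ 0.0704; vertical flow is downward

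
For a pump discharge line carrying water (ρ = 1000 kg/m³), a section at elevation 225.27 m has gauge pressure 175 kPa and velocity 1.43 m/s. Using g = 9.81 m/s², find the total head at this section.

Pressure head ψ = P/(ρg) = 175×1000 / (1000 × 9.81) = 17.84 m.
Velocity head = v²/(2g) = 1.43² / (2 × 9.81) = 0.104 m.
h = z + ψ + v²/(2g) = 225.27 + 17.84 + 0.104 = 243.21 m.

h ≈ 243.21 m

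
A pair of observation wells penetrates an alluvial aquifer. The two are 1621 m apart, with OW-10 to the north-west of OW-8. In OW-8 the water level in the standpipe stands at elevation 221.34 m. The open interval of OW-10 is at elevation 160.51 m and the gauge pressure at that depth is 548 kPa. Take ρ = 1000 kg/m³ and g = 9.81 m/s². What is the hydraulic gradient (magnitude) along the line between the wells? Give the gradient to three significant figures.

Total head at OW-8: h = 221.34 m (water level in the piezometer is the total head).
Pressure head at OW-10: ψ = P/(ρg) = 548×1000 / (1000 × 9.81) = 55.86 m.
Total head at OW-10: h = z + ψ = 160.51 + 55.86 = 216.37 m.
Head difference: h(OW-8) − h(OW-10) = 221.34 − 216.37 = 4.97 m.
Hydraulic gradient: i = |Δh| / L = 4.97 / 1621 = 0.00307.

i ≈ 0.00307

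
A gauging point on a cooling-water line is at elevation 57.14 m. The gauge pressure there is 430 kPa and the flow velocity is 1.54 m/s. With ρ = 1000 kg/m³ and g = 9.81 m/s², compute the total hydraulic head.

h ≈ 101.09 m

Pressure head ψ = P/(ρg) = 430×1000 / (1000 × 9.81) = 43.83 m.
Velocity head = v²/(2g) = 1.54² / (2 × 9.81) = 0.121 m.
h = z + ψ + v²/(2g) = 57.14 + 43.83 + 0.121 = 101.09 m.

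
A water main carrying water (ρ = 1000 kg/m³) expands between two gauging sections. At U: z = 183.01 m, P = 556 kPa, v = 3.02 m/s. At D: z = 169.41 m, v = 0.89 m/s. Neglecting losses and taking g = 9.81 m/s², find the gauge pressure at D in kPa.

Pressure head at U: ψ₁ = P₁/(ρg) = 556×1000 / (1000 × 9.81) = 56.68 m.
Velocity heads: v₁²/2g = 3.02²/19.62 = 0.465 m; v₂²/2g = 0.89²/19.62 = 0.040 m.
Total head H = z₁ + ψ₁ + v₁²/2g = 183.01 + 56.68 + 0.465 = 240.16 m.
ψ₂ = H − z₂ − v₂²/2g = 240.16 − 169.41 − 0.040 = 70.71 m.
P₂ = ρgψ₂ = 1000 × 9.81 × 70.71 ≈ 694 kPa.

P₂ ≈ 694 kPa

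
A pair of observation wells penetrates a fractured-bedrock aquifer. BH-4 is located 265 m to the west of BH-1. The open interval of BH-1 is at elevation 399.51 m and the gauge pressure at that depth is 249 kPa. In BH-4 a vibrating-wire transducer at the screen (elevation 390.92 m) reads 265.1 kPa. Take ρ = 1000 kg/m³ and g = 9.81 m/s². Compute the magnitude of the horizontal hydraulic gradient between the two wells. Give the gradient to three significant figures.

Pressure head at BH-1: ψ = P/(ρg) = 249×1000 / (1000 × 9.81) = 25.38 m.
Total head at BH-1: h = z + ψ = 399.51 + 25.38 = 424.89 m.
Pressure head at BH-4: ψ = P/(ρg) = 265.1×1000 / (1000 × 9.81) = 27.02 m.
Total head at BH-4: h = z + ψ = 390.92 + 27.02 = 417.94 m.
Head difference: h(BH-1) − h(BH-4) = 424.89 − 417.94 = 6.95 m.
Hydraulic gradient: i = |Δh| / L = 6.95 / 265 = 0.0262.

i ≈ 0.0262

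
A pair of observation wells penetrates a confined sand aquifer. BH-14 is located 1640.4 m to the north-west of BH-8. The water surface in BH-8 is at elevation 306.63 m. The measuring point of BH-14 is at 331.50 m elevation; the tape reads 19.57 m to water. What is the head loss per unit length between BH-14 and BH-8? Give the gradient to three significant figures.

Total head at BH-8: h = 306.63 m (water level in the piezometer is the total head).
Total head at BH-14: h = 331.50 − 19.57 = 311.93 m.
Head difference: h(BH-8) − h(BH-14) = 306.63 − 311.93 = -5.30 m.
Hydraulic gradient: i = |Δh| / L = 5.30 / 1640.4 = 0.00323.

i ≈ 0.00323 m/m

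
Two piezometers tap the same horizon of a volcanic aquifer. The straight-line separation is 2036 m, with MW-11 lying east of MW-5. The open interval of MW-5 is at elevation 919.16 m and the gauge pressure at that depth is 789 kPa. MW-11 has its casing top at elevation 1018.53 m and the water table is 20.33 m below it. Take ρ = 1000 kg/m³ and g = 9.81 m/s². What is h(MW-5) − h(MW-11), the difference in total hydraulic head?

Pressure head at MW-5: ψ = P/(ρg) = 789×1000 / (1000 × 9.81) = 80.43 m.
Total head at MW-5: h = z + ψ = 919.16 + 80.43 = 999.59 m.
Total head at MW-11: h = 1018.53 − 20.33 = 998.20 m.
Head difference: h(MW-5) − h(MW-11) = 999.59 − 998.20 = 1.39 m.

Δh ≈ 1.39 m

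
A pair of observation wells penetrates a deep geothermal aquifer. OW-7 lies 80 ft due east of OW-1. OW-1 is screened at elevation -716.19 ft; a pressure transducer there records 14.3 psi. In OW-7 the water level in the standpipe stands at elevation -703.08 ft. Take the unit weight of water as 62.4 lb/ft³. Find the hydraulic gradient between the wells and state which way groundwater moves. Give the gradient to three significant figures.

Pressure head at OW-1: ψ = 144·P/γ = 144 × 14.3 / 62.4 = 33.00 ft.
Total head at OW-1: h = z + ψ = -716.19 + 33.00 = -683.19 ft.
Total head at OW-7: h = -703.08 ft (water level in the piezometer is the total head).
Head difference: h(OW-1) − h(OW-7) = -683.19 − (-703.08) = 19.89 ft.
Hydraulic gradient: i = |Δh| / L = 19.89 / 80 = 0.249.
Flow is from higher to lower head: from OW-1 toward OW-7, i.e. toward the east.

i ≈ 0.249; groundwater flows toward the east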